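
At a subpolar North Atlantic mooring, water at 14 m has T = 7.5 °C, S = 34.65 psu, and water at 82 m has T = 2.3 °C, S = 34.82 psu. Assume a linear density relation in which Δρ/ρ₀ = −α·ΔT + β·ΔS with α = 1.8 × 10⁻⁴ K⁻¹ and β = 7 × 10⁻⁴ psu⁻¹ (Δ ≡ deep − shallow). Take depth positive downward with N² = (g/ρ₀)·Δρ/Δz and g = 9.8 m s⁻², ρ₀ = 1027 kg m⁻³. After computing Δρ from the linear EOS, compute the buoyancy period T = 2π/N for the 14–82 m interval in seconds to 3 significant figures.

ΔT = -5.2 K, ΔS = +0.17 psu (deep − shallow).
Δρ/ρ₀ = −αΔT + βΔS = 9.36 × 10⁻⁴ + 1.19 × 10⁻⁴ = 1.055 × 10⁻³, so Δρ ≈ 1.083 kg m⁻³.
N² = (g/ρ₀)·Δρ/Δz = g·(Δρ/ρ₀)/Δz = 9.8 × 1.055 × 10⁻³ / 68 = 1.5204 × 10⁻⁴ s⁻².
N = √(1.5204 × 10⁻⁴) = 0.012330 rad s⁻¹ → T = 2π/N = 509.59 s ≈ 510 s.

510 s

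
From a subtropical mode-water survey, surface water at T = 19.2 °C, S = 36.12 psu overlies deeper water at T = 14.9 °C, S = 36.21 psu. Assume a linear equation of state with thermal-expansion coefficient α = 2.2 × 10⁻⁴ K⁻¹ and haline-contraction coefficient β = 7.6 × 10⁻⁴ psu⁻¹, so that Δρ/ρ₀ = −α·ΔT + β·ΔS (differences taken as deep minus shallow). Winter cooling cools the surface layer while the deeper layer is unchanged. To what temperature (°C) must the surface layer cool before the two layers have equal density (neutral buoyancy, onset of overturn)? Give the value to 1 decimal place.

Neutral buoyancy requires Δρ = 0, i.e. −α(T_deep − T_surf′) + β(S_deep − S_surf) = 0.
T_surf′ = T_deep − (β/α)·ΔS = 14.9 − (7.6 × 10⁻⁴/2.2 × 10⁻⁴)·(+0.09) = 14.589 °C.
Cooling required: 19.2 − (14.589) = 4.611 °C.

14.6 °C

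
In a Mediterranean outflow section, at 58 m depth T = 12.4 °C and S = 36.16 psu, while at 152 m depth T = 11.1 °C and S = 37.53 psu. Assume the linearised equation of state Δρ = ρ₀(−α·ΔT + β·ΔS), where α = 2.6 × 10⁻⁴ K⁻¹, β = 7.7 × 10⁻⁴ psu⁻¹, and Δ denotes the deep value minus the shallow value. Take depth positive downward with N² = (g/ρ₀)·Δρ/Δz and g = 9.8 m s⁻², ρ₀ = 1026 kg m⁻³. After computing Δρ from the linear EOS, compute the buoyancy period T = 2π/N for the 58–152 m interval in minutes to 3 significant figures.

ΔT = -1.3 K, ΔS = +1.37 psu (deep − shallow).
Δρ/ρ₀ = −αΔT + βΔS = 3.38 × 10⁻⁴ + 1.0549 × 10⁻³ = 1.3929 × 10⁻³, so Δρ ≈ 1.429 kg m⁻³.
N² = (g/ρ₀)·Δρ/Δz = g·(Δρ/ρ₀)/Δz = 9.8 × 1.3929 × 10⁻³ / 94 = 1.4522 × 10⁻⁴ s⁻².
N = √(1.4522 × 10⁻⁴) = 0.012051 rad s⁻¹ → T = 2π/N = 521.38 s = 8.6897 min ≈ 8.69 min.

8.69 min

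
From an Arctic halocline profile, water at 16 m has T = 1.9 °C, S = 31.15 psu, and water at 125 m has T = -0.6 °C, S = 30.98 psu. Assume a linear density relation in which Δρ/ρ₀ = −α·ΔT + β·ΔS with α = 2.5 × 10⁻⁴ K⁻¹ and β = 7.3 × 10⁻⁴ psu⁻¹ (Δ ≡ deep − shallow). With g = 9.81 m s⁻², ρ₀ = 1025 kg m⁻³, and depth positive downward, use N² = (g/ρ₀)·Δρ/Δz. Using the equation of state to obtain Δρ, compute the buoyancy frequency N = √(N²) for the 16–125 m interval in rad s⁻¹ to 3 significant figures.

ΔT = -2.5 K, ΔS = -0.17 psu (deep − shallow).
Δρ/ρ₀ = −αΔT + βΔS = 6.25 × 10⁻⁴ − 1.241 × 10⁻⁴ = 5.009 × 10⁻⁴, so Δρ ≈ 0.5134 kg m⁻³.
N² = (g/ρ₀)·Δρ/Δz = g·(Δρ/ρ₀)/Δz = 9.81 × 5.009 × 10⁻⁴ / 109 = 4.5081 × 10⁻⁵ s⁻².
N = √(4.5081 × 10⁻⁵) = 6.7142 × 10⁻³ rad s⁻¹ ≈ 6.71 × 10⁻³ rad s⁻¹.

6.71 × 10⁻³ rad s⁻¹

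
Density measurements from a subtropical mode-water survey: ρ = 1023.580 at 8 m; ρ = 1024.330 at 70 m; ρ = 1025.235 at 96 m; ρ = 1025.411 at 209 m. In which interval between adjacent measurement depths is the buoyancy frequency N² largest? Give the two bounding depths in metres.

Compute the density gradient over each adjacent pair:
  8–70 m: Δρ/Δz = 0.750/62 = 0.012 kg m⁻⁴
  70–96 m: Δρ/Δz = 0.905/26 = 0.035 kg m⁻⁴
  96–209 m: Δρ/Δz = 0.176/113 = 1.6 × 10⁻³ kg m⁻⁴
The largest gradient is in the 70–96 m interval — the pycnocline.

70–96 m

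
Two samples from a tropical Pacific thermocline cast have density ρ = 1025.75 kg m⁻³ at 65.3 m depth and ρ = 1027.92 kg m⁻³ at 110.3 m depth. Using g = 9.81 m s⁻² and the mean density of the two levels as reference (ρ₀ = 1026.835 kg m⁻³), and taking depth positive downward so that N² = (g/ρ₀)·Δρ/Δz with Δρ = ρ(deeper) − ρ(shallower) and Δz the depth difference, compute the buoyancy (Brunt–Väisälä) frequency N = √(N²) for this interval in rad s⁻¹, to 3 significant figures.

Δρ = 1027.92 − 1025.75 = 2.17 kg m⁻³ over Δz = 110.3 − 65.3 = 45 m.
N² = (9.81/1026.835) × (2.17/45) = 4.6070 × 10⁻⁴ s⁻².
N = √(4.6070 × 10⁻⁴) = 0.021464 rad s⁻¹ ≈ 0.0215 rad s⁻¹.

0.0215 rad s⁻¹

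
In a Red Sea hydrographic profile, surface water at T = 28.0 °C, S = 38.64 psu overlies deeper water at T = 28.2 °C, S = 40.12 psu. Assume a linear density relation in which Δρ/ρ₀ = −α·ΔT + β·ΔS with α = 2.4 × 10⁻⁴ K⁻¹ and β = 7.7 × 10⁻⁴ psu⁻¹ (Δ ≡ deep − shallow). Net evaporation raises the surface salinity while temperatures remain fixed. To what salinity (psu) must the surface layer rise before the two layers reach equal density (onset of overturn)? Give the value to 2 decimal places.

Neutral buoyancy requires −α(T_deep − T_surf) + β(S_deep − S_surf′) = 0.
S_surf′ = S_deep − (α/β)·ΔT = 40.12 − (2.4 × 10⁻⁴/7.7 × 10⁻⁴)·(+0.2) = 40.0577 psu.
Increase required: 40.0577 − 38.64 = 1.4177 psu.

40.06 psu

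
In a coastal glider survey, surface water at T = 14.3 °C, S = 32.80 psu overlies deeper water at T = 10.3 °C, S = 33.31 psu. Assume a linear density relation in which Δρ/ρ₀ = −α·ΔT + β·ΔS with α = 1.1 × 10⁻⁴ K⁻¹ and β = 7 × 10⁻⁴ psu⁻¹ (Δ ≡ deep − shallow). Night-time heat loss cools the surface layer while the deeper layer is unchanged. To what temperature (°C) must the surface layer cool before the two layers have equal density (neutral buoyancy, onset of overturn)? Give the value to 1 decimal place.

7.1 °C

Neutral buoyancy requires Δρ = 0, i.e. −α(T_deep − T_surf′) + β(S_deep − S_surf) = 0.
T_surf′ = T_deep − (β/α)·ΔS = 10.3 − (7 × 10⁻⁴/1.1 × 10⁻⁴)·(+0.51) = 7.055 °C.
Cooling required: 14.3 − (7.055) = 7.245 °C.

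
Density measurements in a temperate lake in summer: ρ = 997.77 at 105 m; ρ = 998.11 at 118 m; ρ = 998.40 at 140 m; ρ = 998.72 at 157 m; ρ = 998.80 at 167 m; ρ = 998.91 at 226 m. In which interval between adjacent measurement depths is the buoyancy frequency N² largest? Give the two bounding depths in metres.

Compute the density gradient over each adjacent pair:
  105–118 m: Δρ/Δz = 0.34/13 = 0.026 kg m⁻⁴
  118–140 m: Δρ/Δz = 0.29/22 = 0.013 kg m⁻⁴
  140–157 m: Δρ/Δz = 0.32/17 = 0.019 kg m⁻⁴
  157–167 m: Δρ/Δz = 0.08/10 = 8.0 × 10⁻³ kg m⁻⁴
  167–226 m: Δρ/Δz = 0.11/59 = 1.9 × 10⁻³ kg m⁻⁴
The largest gradient is in the 105–118 m interval — the pycnocline.

105–118 m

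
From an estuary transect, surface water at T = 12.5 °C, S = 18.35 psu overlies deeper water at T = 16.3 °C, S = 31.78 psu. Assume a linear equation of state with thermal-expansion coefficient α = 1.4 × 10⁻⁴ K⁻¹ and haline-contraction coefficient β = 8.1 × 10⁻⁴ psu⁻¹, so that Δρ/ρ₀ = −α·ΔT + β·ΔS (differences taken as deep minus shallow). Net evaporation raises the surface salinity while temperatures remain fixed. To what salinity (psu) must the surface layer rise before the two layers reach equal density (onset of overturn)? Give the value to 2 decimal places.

Neutral buoyancy requires −α(T_deep − T_surf) + β(S_deep − S_surf′) = 0.
S_surf′ = S_deep − (α/β)·ΔT = 31.78 − (1.4 × 10⁻⁴/8.1 × 10⁻⁴)·(+3.8) = 31.1232 psu.
Increase required: 31.1232 − 18.35 = 12.7732 psu.

31.12 psu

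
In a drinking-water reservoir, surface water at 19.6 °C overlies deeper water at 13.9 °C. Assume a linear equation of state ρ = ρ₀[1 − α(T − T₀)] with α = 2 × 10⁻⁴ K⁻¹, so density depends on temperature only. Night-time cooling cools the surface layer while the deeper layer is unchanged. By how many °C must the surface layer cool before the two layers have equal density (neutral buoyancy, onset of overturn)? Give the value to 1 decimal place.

With temperature the only control, equal density requires T_surf′ = T_deep.
T_surf′ = 13.9 °C.
Cooling required: 19.6 − 13.9 = 5.7 °C.

5.7 °C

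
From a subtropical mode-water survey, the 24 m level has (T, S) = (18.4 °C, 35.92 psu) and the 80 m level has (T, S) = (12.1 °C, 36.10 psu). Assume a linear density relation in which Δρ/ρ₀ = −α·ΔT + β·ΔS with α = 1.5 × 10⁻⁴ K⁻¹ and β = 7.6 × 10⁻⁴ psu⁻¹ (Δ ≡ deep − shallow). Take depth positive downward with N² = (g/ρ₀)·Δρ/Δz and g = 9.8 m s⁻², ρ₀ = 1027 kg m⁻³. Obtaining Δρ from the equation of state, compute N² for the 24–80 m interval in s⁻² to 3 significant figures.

ΔT = -6.3 K, ΔS = +0.18 psu (deep − shallow).
Δρ/ρ₀ = −αΔT + βΔS = 9.45 × 10⁻⁴ + 1.368 × 10⁻⁴ = 1.0818 × 10⁻³, so Δρ ≈ 1.111 kg m⁻³.
N² = (g/ρ₀)·Δρ/Δz = g·(Δρ/ρ₀)/Δz = 9.8 × 1.0818 × 10⁻³ / 56 = 1.8932 × 10⁻⁴ s⁻² ≈ 1.89 × 10⁻⁴ s⁻².

1.89 × 10⁻⁴ s⁻²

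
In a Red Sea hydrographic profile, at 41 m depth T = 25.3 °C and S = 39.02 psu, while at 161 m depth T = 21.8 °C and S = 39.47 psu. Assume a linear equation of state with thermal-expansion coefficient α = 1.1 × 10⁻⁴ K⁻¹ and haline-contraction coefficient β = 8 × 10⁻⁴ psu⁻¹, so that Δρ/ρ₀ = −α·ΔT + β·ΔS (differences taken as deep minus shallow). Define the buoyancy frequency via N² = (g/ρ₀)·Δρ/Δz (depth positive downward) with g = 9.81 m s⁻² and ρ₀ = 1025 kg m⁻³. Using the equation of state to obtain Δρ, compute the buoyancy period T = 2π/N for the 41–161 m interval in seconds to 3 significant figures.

ΔT = -3.5 K, ΔS = +0.45 psu (deep − shallow).
Δρ/ρ₀ = −αΔT + βΔS = 3.85 × 10⁻⁴ + 3.60 × 10⁻⁴ = 7.45 × 10⁻⁴, so Δρ ≈ 0.7636 kg m⁻³.
N² = (g/ρ₀)·Δρ/Δz = g·(Δρ/ρ₀)/Δz = 9.81 × 7.45 × 10⁻⁴ / 120 = 6.0904 × 10⁻⁵ s⁻².
N = √(6.0904 × 10⁻⁵) = 7.8041 × 10⁻³ rad s⁻¹ → T = 2π/N = 805.11 s ≈ 805 s.

805 s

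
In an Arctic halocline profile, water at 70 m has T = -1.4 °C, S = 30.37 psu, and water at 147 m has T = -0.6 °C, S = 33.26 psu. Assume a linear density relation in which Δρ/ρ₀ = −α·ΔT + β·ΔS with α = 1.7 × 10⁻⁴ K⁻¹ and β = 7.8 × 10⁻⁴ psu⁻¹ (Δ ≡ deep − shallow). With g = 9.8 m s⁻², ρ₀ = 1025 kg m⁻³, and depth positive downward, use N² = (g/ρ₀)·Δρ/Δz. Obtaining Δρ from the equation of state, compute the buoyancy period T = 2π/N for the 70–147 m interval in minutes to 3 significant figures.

ΔT = +0.8 K, ΔS = +2.89 psu (deep − shallow).
Δρ/ρ₀ = −αΔT + βΔS = -1.36 × 10⁻⁴ + 2.2542 × 10⁻³ = 2.1182 × 10⁻³, so Δρ ≈ 2.171 kg m⁻³.
N² = (g/ρ₀)·Δρ/Δz = g·(Δρ/ρ₀)/Δz = 9.8 × 2.1182 × 10⁻³ / 77 = 2.6959 × 10⁻⁴ s⁻².
N = √(2.6959 × 10⁻⁴) = 0.016419 rad s⁻¹ → T = 2π/N = 382.68 s = 6.3780 min ≈ 6.38 min.

6.38 min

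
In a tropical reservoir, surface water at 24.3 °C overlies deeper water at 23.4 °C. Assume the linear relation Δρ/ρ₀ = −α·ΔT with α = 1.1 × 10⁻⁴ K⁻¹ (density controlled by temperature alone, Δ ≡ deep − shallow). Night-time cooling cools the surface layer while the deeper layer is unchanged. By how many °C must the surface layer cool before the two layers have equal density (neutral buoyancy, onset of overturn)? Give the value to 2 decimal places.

0.90 °C

With temperature the only control, equal density requires T_surf′ = T_deep.
T_surf′ = 23.4 °C.
Cooling required: 24.3 − 23.4 = 0.90 °C.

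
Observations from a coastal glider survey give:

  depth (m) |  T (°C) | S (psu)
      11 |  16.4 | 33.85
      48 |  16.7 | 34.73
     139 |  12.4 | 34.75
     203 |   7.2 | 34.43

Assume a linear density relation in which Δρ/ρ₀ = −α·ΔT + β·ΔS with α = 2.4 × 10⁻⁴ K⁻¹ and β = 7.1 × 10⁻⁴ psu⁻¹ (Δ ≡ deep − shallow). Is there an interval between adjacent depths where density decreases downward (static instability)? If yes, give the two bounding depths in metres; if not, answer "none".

Evaluate Δρ/ρ₀ = −αΔT + βΔS across each adjacent pair:
  11–48 m: −αΔT+βΔS = −(2.4 × 10⁻⁴)(+0.3)+(7.1 × 10⁻⁴)(+0.88) = 5.5 × 10⁻⁴ → stable
  48–139 m: −αΔT+βΔS = −(2.4 × 10⁻⁴)(-4.3)+(7.1 × 10⁻⁴)(+0.02) = 1.0 × 10⁻³ → stable
  139–203 m: −αΔT+βΔS = −(2.4 × 10⁻⁴)(-5.2)+(7.1 × 10⁻⁴)(-0.32) = 1.0 × 10⁻³ → stable
Every interval has Δρ > 0: the column is stably stratified throughout.

none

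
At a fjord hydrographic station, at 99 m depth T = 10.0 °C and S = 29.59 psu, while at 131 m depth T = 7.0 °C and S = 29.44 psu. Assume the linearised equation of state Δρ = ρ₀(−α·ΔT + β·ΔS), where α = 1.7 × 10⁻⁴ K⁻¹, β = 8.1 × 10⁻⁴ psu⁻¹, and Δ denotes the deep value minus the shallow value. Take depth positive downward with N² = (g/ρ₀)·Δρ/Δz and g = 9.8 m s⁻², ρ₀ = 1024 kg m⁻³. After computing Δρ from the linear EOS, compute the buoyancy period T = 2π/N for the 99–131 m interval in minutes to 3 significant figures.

9.60 min

ΔT = -3.0 K, ΔS = -0.15 psu (deep − shallow).
Δρ/ρ₀ = −αΔT + βΔS = 5.10 × 10⁻⁴ − 1.215 × 10⁻⁴ = 3.885 × 10⁻⁴, so Δρ ≈ 0.3978 kg m⁻³.
N² = (g/ρ₀)·Δρ/Δz = g·(Δρ/ρ₀)/Δz = 9.8 × 3.885 × 10⁻⁴ / 32 = 1.1898 × 10⁻⁴ s⁻².
N = √(1.1898 × 10⁻⁴) = 0.010908 rad s⁻¹ → T = 2π/N = 576.02 s = 9.6003 min ≈ 9.60 min.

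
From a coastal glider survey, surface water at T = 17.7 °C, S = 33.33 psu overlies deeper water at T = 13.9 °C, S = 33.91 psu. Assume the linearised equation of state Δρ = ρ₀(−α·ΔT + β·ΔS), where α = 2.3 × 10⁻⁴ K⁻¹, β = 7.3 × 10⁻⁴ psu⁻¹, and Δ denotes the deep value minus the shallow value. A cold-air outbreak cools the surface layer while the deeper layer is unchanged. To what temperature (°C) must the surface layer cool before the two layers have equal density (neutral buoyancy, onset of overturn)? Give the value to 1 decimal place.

12.1 °C

Neutral buoyancy requires Δρ = 0, i.e. −α(T_deep − T_surf′) + β(S_deep − S_surf) = 0.
T_surf′ = T_deep − (β/α)·ΔS = 13.9 − (7.3 × 10⁻⁴/2.3 × 10⁻⁴)·(+0.58) = 12.059 °C.
Cooling required: 17.7 − (12.059) = 5.641 °C.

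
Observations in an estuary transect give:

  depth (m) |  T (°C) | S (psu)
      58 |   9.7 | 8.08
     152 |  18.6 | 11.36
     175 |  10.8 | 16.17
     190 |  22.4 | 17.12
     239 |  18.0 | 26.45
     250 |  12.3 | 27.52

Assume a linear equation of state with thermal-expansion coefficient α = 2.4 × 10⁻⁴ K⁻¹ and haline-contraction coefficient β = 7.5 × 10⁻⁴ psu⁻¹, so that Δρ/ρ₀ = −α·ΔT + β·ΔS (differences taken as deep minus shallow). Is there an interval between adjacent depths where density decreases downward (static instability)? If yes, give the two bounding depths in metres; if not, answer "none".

175–190 m

Evaluate Δρ/ρ₀ = −αΔT + βΔS across each adjacent pair:
  58–152 m: −αΔT+βΔS = −(2.4 × 10⁻⁴)(+8.9)+(7.5 × 10⁻⁴)(+3.28) = 3.2 × 10⁻⁴ → stable
  152–175 m: −αΔT+βΔS = −(2.4 × 10⁻⁴)(-7.8)+(7.5 × 10⁻⁴)(+4.81) = 5.5 × 10⁻³ → stable
  175–190 m: −αΔT+βΔS = −(2.4 × 10⁻⁴)(+11.6)+(7.5 × 10⁻⁴)(+0.95) = -2.1 × 10⁻³ → UNSTABLE
  190–239 m: −αΔT+βΔS = −(2.4 × 10⁻⁴)(-4.4)+(7.5 × 10⁻⁴)(+9.33) = 8.1 × 10⁻³ → stable
  239–250 m: −αΔT+βΔS = −(2.4 × 10⁻⁴)(-5.7)+(7.5 × 10⁻⁴)(+1.07) = 2.2 × 10⁻³ → stable
The 175–190 m interval has Δρ < 0: lighter water underlies denser water.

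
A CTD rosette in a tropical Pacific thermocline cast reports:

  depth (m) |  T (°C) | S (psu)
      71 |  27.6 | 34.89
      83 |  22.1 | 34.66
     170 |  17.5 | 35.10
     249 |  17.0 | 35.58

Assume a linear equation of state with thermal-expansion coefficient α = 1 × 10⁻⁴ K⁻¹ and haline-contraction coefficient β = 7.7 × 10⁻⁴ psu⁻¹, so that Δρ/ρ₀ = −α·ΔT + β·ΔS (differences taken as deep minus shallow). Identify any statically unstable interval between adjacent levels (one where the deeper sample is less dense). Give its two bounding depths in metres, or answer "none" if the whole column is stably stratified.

Evaluate Δρ/ρ₀ = −αΔT + βΔS across each adjacent pair:
  71–83 m: −αΔT+βΔS = −(1 × 10⁻⁴)(-5.5)+(7.7 × 10⁻⁴)(-0.23) = 3.7 × 10⁻⁴ → stable
  83–170 m: −αΔT+βΔS = −(1 × 10⁻⁴)(-4.6)+(7.7 × 10⁻⁴)(+0.44) = 8.0 × 10⁻⁴ → stable
  170–249 m: −αΔT+βΔS = −(1 × 10⁻⁴)(-0.5)+(7.7 × 10⁻⁴)(+0.48) = 4.2 × 10⁻⁴ → stable
Every interval has Δρ > 0: the column is stably stratified throughout.

none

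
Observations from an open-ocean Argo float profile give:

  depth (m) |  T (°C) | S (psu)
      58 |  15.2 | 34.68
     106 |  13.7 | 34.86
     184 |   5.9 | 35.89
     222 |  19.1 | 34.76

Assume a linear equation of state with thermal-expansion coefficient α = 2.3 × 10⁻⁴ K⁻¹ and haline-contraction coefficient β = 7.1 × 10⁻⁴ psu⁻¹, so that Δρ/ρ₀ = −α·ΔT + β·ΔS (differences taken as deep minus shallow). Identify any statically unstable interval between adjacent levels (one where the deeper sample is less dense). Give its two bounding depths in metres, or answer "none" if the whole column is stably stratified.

184–222 m

Evaluate Δρ/ρ₀ = −αΔT + βΔS across each adjacent pair:
  58–106 m: −αΔT+βΔS = −(2.3 × 10⁻⁴)(-1.5)+(7.1 × 10⁻⁴)(+0.18) = 4.7 × 10⁻⁴ → stable
  106–184 m: −αΔT+βΔS = −(2.3 × 10⁻⁴)(-7.8)+(7.1 × 10⁻⁴)(+1.03) = 2.5 × 10⁻³ → stable
  184–222 m: −αΔT+βΔS = −(2.3 × 10⁻⁴)(+13.2)+(7.1 × 10⁻⁴)(-1.13) = -3.8 × 10⁻³ → UNSTABLE
The 184–222 m interval has Δρ < 0: lighter water underlies denser water.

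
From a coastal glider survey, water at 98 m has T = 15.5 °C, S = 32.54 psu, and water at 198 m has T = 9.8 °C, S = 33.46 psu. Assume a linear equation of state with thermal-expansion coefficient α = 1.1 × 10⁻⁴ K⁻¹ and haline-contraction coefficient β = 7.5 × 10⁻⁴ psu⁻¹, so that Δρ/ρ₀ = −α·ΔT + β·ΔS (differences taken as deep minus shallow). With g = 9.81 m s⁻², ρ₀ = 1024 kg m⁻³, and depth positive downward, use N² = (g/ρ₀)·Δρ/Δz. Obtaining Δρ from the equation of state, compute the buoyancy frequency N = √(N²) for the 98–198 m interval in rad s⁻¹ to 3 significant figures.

0.0114 rad s⁻¹

ΔT = -5.7 K, ΔS = +0.92 psu (deep − shallow).
Δρ/ρ₀ = −αΔT + βΔS = 6.27 × 10⁻⁴ + 6.90 × 10⁻⁴ = 1.317 × 10⁻³, so Δρ ≈ 1.349 kg m⁻³.
N² = (g/ρ₀)·Δρ/Δz = g·(Δρ/ρ₀)/Δz = 9.81 × 1.317 × 10⁻³ / 100 = 1.2920 × 10⁻⁴ s⁻².
N = √(1.2920 × 10⁻⁴) = 0.011367 rad s⁻¹ ≈ 0.0114 rad s⁻¹.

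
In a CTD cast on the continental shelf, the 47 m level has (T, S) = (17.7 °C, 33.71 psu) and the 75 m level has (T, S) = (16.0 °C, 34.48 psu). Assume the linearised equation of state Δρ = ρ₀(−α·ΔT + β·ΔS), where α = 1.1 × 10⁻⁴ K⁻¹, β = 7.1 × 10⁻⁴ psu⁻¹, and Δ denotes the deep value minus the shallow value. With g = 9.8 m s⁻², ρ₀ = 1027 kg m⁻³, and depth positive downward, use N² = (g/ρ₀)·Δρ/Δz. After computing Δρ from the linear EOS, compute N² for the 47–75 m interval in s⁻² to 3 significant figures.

2.57 × 10⁻⁴ s⁻²

ΔT = -1.7 K, ΔS = +0.77 psu (deep − shallow).
Δρ/ρ₀ = −αΔT + βΔS = 1.87 × 10⁻⁴ + 5.467 × 10⁻⁴ = 7.337 × 10⁻⁴, so Δρ ≈ 0.7535 kg m⁻³.
N² = (g/ρ₀)·Δρ/Δz = g·(Δρ/ρ₀)/Δz = 9.8 × 7.337 × 10⁻⁴ / 28 = 2.5680 × 10⁻⁴ s⁻² ≈ 2.57 × 10⁻⁴ s⁻².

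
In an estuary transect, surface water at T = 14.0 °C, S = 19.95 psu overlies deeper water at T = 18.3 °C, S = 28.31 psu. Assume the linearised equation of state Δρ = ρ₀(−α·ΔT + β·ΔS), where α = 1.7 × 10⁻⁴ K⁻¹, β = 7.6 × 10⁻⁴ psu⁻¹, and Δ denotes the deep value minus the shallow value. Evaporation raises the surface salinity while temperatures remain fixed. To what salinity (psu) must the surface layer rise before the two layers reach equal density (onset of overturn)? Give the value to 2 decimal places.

27.35 psu

Neutral buoyancy requires −α(T_deep − T_surf) + β(S_deep − S_surf′) = 0.
S_surf′ = S_deep − (α/β)·ΔT = 28.31 − (1.7 × 10⁻⁴/7.6 × 10⁻⁴)·(+4.3) = 27.3482 psu.
Increase required: 27.3482 − 19.95 = 7.3982 psu.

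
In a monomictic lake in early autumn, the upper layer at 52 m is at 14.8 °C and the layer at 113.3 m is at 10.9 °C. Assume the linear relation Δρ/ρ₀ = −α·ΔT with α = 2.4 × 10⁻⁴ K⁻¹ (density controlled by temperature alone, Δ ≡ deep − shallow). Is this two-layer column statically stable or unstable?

stable

ΔT = 10.9 − 14.8 = -3.9 K, so Δρ/ρ₀ = −αΔT = 9.36 × 10⁻⁴.
Δρ/ρ₀ > 0, so Δρ > 0: deeper water is denser → statically stable.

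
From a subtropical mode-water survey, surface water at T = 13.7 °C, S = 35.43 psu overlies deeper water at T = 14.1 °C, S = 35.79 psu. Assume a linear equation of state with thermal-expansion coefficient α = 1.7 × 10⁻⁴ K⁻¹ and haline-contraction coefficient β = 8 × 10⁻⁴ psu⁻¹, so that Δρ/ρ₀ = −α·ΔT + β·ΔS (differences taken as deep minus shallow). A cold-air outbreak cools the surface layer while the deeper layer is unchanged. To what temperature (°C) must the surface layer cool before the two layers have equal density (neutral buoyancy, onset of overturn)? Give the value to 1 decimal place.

12.4 °C

Neutral buoyancy requires Δρ = 0, i.e. −α(T_deep − T_surf′) + β(S_deep − S_surf) = 0.
T_surf′ = T_deep − (β/α)·ΔS = 14.1 − (8 × 10⁻⁴/1.7 × 10⁻⁴)·(+0.36) = 12.406 °C.
Cooling required: 13.7 − (12.406) = 1.294 °C.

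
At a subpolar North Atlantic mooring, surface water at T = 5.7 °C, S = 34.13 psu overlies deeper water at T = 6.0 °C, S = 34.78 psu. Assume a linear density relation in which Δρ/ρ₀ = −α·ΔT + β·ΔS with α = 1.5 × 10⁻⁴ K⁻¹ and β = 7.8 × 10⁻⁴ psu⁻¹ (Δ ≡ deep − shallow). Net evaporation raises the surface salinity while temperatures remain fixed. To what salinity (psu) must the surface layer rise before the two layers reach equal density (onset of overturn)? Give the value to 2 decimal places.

34.72 psu

Neutral buoyancy requires −α(T_deep − T_surf) + β(S_deep − S_surf′) = 0.
S_surf′ = S_deep − (α/β)·ΔT = 34.78 − (1.5 × 10⁻⁴/7.8 × 10⁻⁴)·(+0.3) = 34.7223 psu.
Increase required: 34.7223 − 34.13 = 0.5923 psu.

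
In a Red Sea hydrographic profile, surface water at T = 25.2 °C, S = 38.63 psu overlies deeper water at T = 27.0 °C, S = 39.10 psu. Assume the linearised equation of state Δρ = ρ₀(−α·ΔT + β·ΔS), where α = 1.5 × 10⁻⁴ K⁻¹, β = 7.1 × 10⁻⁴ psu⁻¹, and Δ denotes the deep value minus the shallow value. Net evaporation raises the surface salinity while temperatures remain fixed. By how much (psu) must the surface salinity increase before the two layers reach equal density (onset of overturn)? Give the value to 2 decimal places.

0.09 psu

Neutral buoyancy requires −α(T_deep − T_surf) + β(S_deep − S_surf′) = 0.
S_surf′ = S_deep − (α/β)·ΔT = 39.10 − (1.5 × 10⁻⁴/7.1 × 10⁻⁴)·(+1.8) = 38.7197 psu.
Increase required: 38.7197 − 38.63 = 0.0897 psu.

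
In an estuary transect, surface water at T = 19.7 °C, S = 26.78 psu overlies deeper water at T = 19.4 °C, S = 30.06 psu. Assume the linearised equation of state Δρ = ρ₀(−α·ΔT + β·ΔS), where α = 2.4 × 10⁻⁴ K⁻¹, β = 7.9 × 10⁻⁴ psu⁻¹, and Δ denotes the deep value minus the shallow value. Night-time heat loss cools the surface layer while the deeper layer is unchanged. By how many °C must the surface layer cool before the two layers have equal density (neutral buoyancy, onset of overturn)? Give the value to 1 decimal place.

11.1 °C

Neutral buoyancy requires Δρ = 0, i.e. −α(T_deep − T_surf′) + β(S_deep − S_surf) = 0.
T_surf′ = T_deep − (β/α)·ΔS = 19.4 − (7.9 × 10⁻⁴/2.4 × 10⁻⁴)·(+3.28) = 8.603 °C.
Cooling required: 19.7 − (8.603) = 11.097 °C.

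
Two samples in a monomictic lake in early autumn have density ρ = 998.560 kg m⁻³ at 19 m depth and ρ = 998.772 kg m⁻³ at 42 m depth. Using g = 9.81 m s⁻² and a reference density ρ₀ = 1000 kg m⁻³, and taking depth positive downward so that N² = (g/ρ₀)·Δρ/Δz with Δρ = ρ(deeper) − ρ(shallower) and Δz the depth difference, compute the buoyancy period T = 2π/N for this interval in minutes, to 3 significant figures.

11.0 min

Δρ = 998.772 − 998.560 = 0.212 kg m⁻³ over Δz = 42 − 19 = 23 m.
N² = (9.81/1000) × (0.212/23) = 9.0423 × 10⁻⁵ s⁻².
N = √(9.0423 × 10⁻⁵) = 9.5091 × 10⁻³ rad s⁻¹, so T = 2π/N = 660.75 s = 11.012 min ≈ 11.0 min.
Since Δρ > 0 the layer is stably stratified.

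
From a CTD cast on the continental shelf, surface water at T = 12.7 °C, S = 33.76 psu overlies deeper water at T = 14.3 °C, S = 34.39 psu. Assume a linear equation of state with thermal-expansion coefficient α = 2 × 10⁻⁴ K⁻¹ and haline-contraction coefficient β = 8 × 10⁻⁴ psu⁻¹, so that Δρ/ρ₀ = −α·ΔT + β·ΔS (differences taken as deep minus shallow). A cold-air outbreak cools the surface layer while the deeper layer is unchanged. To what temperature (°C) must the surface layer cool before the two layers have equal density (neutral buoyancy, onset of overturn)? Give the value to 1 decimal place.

Neutral buoyancy requires Δρ = 0, i.e. −α(T_deep − T_surf′) + β(S_deep − S_surf) = 0.
T_surf′ = T_deep − (β/α)·ΔS = 14.3 − (8 × 10⁻⁴/2 × 10⁻⁴)·(+0.63) = 11.780 °C.
Cooling required: 12.7 − (11.780) = 0.920 °C.

11.8 °C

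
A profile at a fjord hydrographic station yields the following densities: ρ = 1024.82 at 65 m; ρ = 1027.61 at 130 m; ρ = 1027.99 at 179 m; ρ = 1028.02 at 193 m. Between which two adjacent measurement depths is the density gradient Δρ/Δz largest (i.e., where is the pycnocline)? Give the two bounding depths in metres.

Compute the density gradient over each adjacent pair:
  65–130 m: Δρ/Δz = 2.79/65 = 0.043 kg m⁻⁴
  130–179 m: Δρ/Δz = 0.38/49 = 7.8 × 10⁻³ kg m⁻⁴
  179–193 m: Δρ/Δz = 0.03/14 = 2.1 × 10⁻³ kg m⁻⁴
The largest gradient is in the 65–130 m interval — the pycnocline.

65–130 m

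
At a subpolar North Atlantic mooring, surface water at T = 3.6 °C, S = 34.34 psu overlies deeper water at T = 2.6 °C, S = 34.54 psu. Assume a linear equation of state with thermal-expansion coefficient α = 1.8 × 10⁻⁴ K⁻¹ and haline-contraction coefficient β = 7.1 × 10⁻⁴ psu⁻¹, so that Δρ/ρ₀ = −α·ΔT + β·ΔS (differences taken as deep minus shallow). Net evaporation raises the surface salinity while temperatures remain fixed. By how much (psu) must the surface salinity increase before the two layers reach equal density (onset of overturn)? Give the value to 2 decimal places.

Neutral buoyancy requires −α(T_deep − T_surf) + β(S_deep − S_surf′) = 0.
S_surf′ = S_deep − (α/β)·ΔT = 34.54 − (1.8 × 10⁻⁴/7.1 × 10⁻⁴)·(-1.0) = 34.7935 psu.
Increase required: 34.7935 − 34.34 = 0.4535 psu.

0.45 psu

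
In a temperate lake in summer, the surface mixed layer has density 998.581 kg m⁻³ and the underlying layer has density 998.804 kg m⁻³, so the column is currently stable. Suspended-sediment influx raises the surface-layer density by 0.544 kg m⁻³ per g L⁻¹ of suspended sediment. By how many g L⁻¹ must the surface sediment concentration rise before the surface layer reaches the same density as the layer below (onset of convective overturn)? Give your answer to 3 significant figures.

0.410 g L⁻¹

Density deficit of the surface layer: 998.804 − 998.581 = 0.223 kg m⁻³.
Required change = 0.223 / 0.544 = 0.410 g L⁻¹.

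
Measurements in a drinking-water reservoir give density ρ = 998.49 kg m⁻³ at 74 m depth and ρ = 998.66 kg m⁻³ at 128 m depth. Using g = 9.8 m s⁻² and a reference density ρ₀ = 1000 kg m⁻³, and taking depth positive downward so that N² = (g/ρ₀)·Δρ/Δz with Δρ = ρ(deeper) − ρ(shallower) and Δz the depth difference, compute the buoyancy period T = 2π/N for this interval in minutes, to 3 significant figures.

Δρ = 998.66 − 998.49 = 0.17 kg m⁻³ over Δz = 128 − 74 = 54 m.
N² = (9.8/1000) × (0.17/54) = 3.0852 × 10⁻⁵ s⁻².
N = √(3.0852 × 10⁻⁵) = 5.5545 × 10⁻³ rad s⁻¹, so T = 2π/N = 1.1312 × 10³ s = 18.853 min ≈ 18.9 min.
Since Δρ > 0 the layer is stably stratified.

18.9 min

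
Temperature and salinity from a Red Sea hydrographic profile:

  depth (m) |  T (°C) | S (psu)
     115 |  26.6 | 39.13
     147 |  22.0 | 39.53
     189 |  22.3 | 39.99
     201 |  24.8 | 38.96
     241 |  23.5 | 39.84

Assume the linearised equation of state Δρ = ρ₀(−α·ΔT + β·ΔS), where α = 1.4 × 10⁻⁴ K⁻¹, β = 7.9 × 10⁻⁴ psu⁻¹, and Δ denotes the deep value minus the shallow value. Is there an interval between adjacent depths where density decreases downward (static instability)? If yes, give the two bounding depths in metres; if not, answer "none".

Evaluate Δρ/ρ₀ = −αΔT + βΔS across each adjacent pair:
  115–147 m: −αΔT+βΔS = −(1.4 × 10⁻⁴)(-4.6)+(7.9 × 10⁻⁴)(+0.40) = 9.6 × 10⁻⁴ → stable
  147–189 m: −αΔT+βΔS = −(1.4 × 10⁻⁴)(+0.3)+(7.9 × 10⁻⁴)(+0.46) = 3.2 × 10⁻⁴ → stable
  189–201 m: −αΔT+βΔS = −(1.4 × 10⁻⁴)(+2.5)+(7.9 × 10⁻⁴)(-1.03) = -1.2 × 10⁻³ → UNSTABLE
  201–241 m: −αΔT+βΔS = −(1.4 × 10⁻⁴)(-1.3)+(7.9 × 10⁻⁴)(+0.88) = 8.8 × 10⁻⁴ → stable
The 189–201 m interval has Δρ < 0: lighter water underlies denser water.

189–201 m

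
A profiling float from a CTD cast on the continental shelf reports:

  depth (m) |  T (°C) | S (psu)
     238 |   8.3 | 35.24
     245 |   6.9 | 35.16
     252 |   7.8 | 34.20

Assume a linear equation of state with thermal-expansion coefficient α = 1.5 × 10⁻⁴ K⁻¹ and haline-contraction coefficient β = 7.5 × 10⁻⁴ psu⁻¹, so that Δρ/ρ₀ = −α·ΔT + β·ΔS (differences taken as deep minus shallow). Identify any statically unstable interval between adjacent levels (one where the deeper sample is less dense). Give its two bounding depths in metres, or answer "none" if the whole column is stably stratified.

245–252 m

Evaluate Δρ/ρ₀ = −αΔT + βΔS across each adjacent pair:
  238–245 m: −αΔT+βΔS = −(1.5 × 10⁻⁴)(-1.4)+(7.5 × 10⁻⁴)(-0.08) = 1.5 × 10⁻⁴ → stable
  245–252 m: −αΔT+βΔS = −(1.5 × 10⁻⁴)(+0.9)+(7.5 × 10⁻⁴)(-0.96) = -8.5 × 10⁻⁴ → UNSTABLE
The 245–252 m interval has Δρ < 0: lighter water underlies denser water.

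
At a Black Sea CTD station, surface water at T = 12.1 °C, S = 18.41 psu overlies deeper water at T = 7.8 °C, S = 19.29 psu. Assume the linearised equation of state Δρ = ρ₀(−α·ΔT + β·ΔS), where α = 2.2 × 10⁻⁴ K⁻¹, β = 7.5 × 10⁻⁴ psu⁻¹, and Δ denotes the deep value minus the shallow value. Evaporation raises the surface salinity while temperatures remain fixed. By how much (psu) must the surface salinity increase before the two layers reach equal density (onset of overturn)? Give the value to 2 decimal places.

Neutral buoyancy requires −α(T_deep − T_surf) + β(S_deep − S_surf′) = 0.
S_surf′ = S_deep − (α/β)·ΔT = 19.29 − (2.2 × 10⁻⁴/7.5 × 10⁻⁴)·(-4.3) = 20.5513 psu.
Increase required: 20.5513 − 18.41 = 2.1413 psu.

2.14 psu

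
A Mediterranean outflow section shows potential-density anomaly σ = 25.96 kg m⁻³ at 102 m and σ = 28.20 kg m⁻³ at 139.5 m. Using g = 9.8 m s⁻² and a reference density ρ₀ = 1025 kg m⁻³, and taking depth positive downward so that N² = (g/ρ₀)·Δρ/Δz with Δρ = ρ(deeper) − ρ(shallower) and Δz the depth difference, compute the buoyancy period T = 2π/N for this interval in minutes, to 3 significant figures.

4.38 min

Δρ = 1028.20 − 1025.96 = 2.24 kg m⁻³ over Δz = 139.5 − 102 = 37.5 m.
N² = (9.8/1025) × (2.24/37.5) = 5.7111 × 10⁻⁴ s⁻².
N = √(5.7111 × 10⁻⁴) = 0.023898 rad s⁻¹, so T = 2π/N = 262.92 s = 4.3820 min ≈ 4.38 min.
A positive N² confirms static stability across the interval.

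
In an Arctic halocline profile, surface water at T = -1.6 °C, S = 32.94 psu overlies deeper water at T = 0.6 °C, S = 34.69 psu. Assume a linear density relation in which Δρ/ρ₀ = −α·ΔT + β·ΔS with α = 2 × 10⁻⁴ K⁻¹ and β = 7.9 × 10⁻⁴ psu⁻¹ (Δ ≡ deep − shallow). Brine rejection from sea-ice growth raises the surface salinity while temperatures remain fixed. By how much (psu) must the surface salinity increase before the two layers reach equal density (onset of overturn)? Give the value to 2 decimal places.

Neutral buoyancy requires −α(T_deep − T_surf) + β(S_deep − S_surf′) = 0.
S_surf′ = S_deep − (α/β)·ΔT = 34.69 − (2 × 10⁻⁴/7.9 × 10⁻⁴)·(+2.2) = 34.1330 psu.
Increase required: 34.1330 − 32.94 = 1.1930 psu.

1.19 psu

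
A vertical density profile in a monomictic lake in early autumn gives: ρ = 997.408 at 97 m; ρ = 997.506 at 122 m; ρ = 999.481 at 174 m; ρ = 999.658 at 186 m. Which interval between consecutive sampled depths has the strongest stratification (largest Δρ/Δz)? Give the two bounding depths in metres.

Compute the density gradient over each adjacent pair:
  97–122 m: Δρ/Δz = 0.098/25 = 3.9 × 10⁻³ kg m⁻⁴
  122–174 m: Δρ/Δz = 1.975/52 = 0.038 kg m⁻⁴
  174–186 m: Δρ/Δz = 0.177/12 = 0.015 kg m⁻⁴
The largest gradient is in the 122–174 m interval — the pycnocline.

122–174 m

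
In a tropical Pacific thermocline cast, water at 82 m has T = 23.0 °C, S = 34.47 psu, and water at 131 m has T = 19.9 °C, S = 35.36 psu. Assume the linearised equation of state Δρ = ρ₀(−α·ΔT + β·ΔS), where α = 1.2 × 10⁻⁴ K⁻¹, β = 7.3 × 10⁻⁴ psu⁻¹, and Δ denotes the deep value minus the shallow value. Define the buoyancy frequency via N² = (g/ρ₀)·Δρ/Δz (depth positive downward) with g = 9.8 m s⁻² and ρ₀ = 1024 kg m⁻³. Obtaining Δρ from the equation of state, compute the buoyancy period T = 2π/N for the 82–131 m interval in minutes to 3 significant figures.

7.33 min

ΔT = -3.1 K, ΔS = +0.89 psu (deep − shallow).
Δρ/ρ₀ = −αΔT + βΔS = 3.72 × 10⁻⁴ + 6.497 × 10⁻⁴ = 1.0217 × 10⁻³, so Δρ ≈ 1.046 kg m⁻³.
N² = (g/ρ₀)·Δρ/Δz = g·(Δρ/ρ₀)/Δz = 9.8 × 1.0217 × 10⁻³ / 49 = 2.0434 × 10⁻⁴ s⁻².
N = √(2.0434 × 10⁻⁴) = 0.014295 rad s⁻¹ → T = 2π/N = 439.54 s = 7.3257 min ≈ 7.33 min.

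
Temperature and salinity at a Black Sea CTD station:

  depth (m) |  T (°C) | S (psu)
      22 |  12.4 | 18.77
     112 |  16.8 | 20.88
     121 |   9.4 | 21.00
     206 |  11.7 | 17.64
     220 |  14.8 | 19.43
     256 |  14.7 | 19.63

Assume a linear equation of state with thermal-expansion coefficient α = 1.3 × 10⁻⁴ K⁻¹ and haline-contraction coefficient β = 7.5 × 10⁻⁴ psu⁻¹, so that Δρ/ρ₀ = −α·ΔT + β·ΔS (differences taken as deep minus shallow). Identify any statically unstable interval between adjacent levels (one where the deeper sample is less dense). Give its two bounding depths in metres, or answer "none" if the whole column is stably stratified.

121–206 m

Evaluate Δρ/ρ₀ = −αΔT + βΔS across each adjacent pair:
  22–112 m: −αΔT+βΔS = −(1.3 × 10⁻⁴)(+4.4)+(7.5 × 10⁻⁴)(+2.11) = 1.0 × 10⁻³ → stable
  112–121 m: −αΔT+βΔS = −(1.3 × 10⁻⁴)(-7.4)+(7.5 × 10⁻⁴)(+0.12) = 1.1 × 10⁻³ → stable
  121–206 m: −αΔT+βΔS = −(1.3 × 10⁻⁴)(+2.3)+(7.5 × 10⁻⁴)(-3.36) = -2.8 × 10⁻³ → UNSTABLE
  206–220 m: −αΔT+βΔS = −(1.3 × 10⁻⁴)(+3.1)+(7.5 × 10⁻⁴)(+1.79) = 9.4 × 10⁻⁴ → stable
  220–256 m: −αΔT+βΔS = −(1.3 × 10⁻⁴)(-0.1)+(7.5 × 10⁻⁴)(+0.20) = 1.6 × 10⁻⁴ → stable
The 121–206 m interval has Δρ < 0: lighter water underlies denser water.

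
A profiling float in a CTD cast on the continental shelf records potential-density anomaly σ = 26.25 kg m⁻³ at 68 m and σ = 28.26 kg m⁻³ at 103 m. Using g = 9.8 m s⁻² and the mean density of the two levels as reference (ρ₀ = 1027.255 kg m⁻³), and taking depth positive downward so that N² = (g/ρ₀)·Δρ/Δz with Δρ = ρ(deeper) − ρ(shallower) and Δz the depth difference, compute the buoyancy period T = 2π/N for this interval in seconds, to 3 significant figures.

268 s

Δρ = 1028.26 − 1026.25 = 2.01 kg m⁻³ over Δz = 103 − 68 = 35 m.
N² = (9.8/1027.255) × (2.01/35) = 5.4787 × 10⁻⁴ s⁻².
N = √(5.4787 × 10⁻⁴) = 0.023407 rad s⁻¹, so T = 2π/N = 268.43 s ≈ 268 s.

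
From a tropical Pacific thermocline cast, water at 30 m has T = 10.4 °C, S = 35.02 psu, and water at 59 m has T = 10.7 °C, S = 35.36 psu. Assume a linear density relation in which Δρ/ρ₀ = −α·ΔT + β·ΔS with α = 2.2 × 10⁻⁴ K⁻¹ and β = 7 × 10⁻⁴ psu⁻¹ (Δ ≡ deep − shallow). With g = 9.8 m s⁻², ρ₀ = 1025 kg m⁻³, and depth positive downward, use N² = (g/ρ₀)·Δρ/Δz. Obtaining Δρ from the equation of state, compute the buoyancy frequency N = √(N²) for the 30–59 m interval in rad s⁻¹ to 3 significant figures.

ΔT = +0.3 K, ΔS = +0.34 psu (deep − shallow).
Δρ/ρ₀ = −αΔT + βΔS = -6.60 × 10⁻⁵ + 2.38 × 10⁻⁴ = 1.72 × 10⁻⁴, so Δρ ≈ 0.1763 kg m⁻³.
N² = (g/ρ₀)·Δρ/Δz = g·(Δρ/ρ₀)/Δz = 9.8 × 1.72 × 10⁻⁴ / 29 = 5.8124 × 10⁻⁵ s⁻².
N = √(5.8124 × 10⁻⁵) = 7.6239 × 10⁻³ rad s⁻¹ ≈ 7.62 × 10⁻³ rad s⁻¹.

7.62 × 10⁻³ rad s⁻¹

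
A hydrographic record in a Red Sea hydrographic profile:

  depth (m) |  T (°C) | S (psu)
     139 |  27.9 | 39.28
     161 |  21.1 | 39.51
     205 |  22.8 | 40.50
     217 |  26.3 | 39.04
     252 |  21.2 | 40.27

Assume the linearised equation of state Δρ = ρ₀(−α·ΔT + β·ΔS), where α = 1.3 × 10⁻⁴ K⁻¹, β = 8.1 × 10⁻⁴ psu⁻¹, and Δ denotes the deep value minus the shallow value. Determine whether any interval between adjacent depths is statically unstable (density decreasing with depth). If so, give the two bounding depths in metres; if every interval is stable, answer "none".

205–217 m

Evaluate Δρ/ρ₀ = −αΔT + βΔS across each adjacent pair:
  139–161 m: −αΔT+βΔS = −(1.3 × 10⁻⁴)(-6.8)+(8.1 × 10⁻⁴)(+0.23) = 1.1 × 10⁻³ → stable
  161–205 m: −αΔT+βΔS = −(1.3 × 10⁻⁴)(+1.7)+(8.1 × 10⁻⁴)(+0.99) = 5.8 × 10⁻⁴ → stable
  205–217 m: −αΔT+βΔS = −(1.3 × 10⁻⁴)(+3.5)+(8.1 × 10⁻⁴)(-1.46) = -1.6 × 10⁻³ → UNSTABLE
  217–252 m: −αΔT+βΔS = −(1.3 × 10⁻⁴)(-5.1)+(8.1 × 10⁻⁴)(+1.23) = 1.7 × 10⁻³ → stable
The 205–217 m interval has Δρ < 0: lighter water underlies denser water.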